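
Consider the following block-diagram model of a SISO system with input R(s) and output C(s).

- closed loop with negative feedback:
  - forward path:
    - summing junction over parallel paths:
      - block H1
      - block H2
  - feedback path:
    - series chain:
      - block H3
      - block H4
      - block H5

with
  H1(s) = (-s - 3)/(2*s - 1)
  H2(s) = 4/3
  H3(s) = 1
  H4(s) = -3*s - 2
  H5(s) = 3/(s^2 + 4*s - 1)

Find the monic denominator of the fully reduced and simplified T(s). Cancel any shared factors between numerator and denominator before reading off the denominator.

Answer: s^3 - 4*s^2 + 23*s/2 + 27/2

Working:
[1] combine H1, H2 in parallel; result (5*s - 13)/(6*s - 3)
[2] cascade H3, H4, H5; result (-9*s - 6)/(s^2 + 4*s - 1)
[3] reduce the feedback loop with forward (H1+H2) and return (H3*H4*H5); result (5*s^3 + 7*s^2 - 57*s + 13)/(6*s^3 - 24*s^2 + 69*s + 81)
No further cancellation is possible in the step-3 result, so that is T(s). Its denominator becomes monic after dividing by the leading coefficient 6.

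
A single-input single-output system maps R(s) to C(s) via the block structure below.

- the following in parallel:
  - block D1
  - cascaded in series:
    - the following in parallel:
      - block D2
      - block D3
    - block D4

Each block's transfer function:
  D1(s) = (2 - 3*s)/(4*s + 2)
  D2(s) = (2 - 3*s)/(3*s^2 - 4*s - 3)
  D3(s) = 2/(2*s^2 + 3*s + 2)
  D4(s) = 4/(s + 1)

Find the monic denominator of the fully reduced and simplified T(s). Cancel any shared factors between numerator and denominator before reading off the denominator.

(1) reduce the parallel group D2, D3 = (-6*s^3 + s^2 - 8*s - 2)/(6*s^4 + s^3 - 12*s^2 - 17*s - 6)
(2) combine (D2+D3), D4 in series = (-24*s^3 + 4*s^2 - 32*s - 8)/(6*s^5 + 7*s^4 - 11*s^3 - 29*s^2 - 23*s - 6)
(3) sum the parallel branches D1, ((D2+D3)*D4) = (-18*s^6 - 9*s^5 - 49*s^4 + 33*s^3 - 109*s^2 - 124*s - 28)/(24*s^6 + 40*s^5 - 30*s^4 - 138*s^3 - 150*s^2 - 70*s - 12)
The result of step 3 is T(s) in lowest terms. Its denominator has leading coefficient 24; dividing the denominator through by 24 makes it monic.

Therefore the answer is s^6 + 5*s^5/3 - 5*s^4/4 - 23*s^3/4 - 25*s^2/4 - 35*s/12 - 1/2.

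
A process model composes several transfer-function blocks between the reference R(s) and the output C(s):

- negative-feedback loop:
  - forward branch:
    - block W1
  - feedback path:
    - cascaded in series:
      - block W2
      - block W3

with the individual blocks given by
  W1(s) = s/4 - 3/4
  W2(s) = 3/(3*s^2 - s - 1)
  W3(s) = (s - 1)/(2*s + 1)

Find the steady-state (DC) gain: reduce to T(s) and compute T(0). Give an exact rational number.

[1] reduce the series chain W2, W3 = (3*s - 3)/(6*s^3 + s^2 - 3*s - 1)
[2] collapse the loop (W1 forward, (W2*W3) return) = (6*s^4 - 17*s^3 - 6*s^2 + 8*s + 3)/(24*s^3 + 7*s^2 - 24*s + 5)
DC gain: substitute s = 0 into T(s) from step 2: T(0) = 3/5.

Hence the answer: 3/5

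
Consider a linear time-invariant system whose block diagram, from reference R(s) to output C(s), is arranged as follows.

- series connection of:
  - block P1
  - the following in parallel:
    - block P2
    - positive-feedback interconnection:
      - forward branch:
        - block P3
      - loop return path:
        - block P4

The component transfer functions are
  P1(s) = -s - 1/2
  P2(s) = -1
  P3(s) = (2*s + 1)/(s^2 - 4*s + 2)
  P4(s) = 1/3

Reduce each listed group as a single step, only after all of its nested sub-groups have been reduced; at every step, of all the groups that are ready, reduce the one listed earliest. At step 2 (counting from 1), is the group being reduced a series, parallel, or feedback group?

Answer: parallel

Working:
(1) reduce the feedback loop with forward P3 and return P4
(2) reduce the parallel group P2, [P3/(1-P3*P4)]
(3) series reduction of P1, (P2+[P3/(1-P3*P4)])
At step 2 the group reduced is parallel.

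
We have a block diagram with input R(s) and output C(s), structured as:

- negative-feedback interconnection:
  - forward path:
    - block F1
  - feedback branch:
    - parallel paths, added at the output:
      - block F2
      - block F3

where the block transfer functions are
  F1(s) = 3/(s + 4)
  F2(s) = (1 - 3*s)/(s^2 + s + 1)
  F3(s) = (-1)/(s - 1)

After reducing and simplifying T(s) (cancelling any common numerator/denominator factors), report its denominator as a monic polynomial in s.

Reducing step by step:

[1] combine F2, F3 in parallel -> (-4*s^2 + 3*s - 2)/(s^3 - 1)
[2] close the feedback loop around F1, (F2+F3) -> (3*s^3 - 3)/(s^4 + 4*s^3 - 12*s^2 + 8*s - 10)
Step 2 gives the fully reduced T(s), with no common factor left to cancel. The denominator is already monic (leading coefficient 1).

Answer: s^4 + 4*s^3 - 12*s^2 + 8*s - 10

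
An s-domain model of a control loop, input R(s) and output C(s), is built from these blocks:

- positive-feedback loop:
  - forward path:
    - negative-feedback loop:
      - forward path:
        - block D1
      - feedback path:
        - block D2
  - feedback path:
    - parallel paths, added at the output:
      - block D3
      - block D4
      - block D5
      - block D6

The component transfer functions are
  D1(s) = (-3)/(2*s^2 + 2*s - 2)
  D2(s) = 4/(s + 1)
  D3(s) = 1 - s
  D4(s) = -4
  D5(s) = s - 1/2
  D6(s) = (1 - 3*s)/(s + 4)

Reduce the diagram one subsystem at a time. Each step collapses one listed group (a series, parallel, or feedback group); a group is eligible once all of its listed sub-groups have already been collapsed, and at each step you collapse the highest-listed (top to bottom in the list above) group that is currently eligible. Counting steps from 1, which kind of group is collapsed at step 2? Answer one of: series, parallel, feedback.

Step 1: reduce the feedback loop with forward D1 and return D2
Step 2: sum the parallel branches D3, D4, D5, D6
Step 3: collapse the loop ([D1/(1+D1*D2)] forward, (D3+D4+D5+D6) return)
The group at step 2 is a parallel group.

Final answer: parallel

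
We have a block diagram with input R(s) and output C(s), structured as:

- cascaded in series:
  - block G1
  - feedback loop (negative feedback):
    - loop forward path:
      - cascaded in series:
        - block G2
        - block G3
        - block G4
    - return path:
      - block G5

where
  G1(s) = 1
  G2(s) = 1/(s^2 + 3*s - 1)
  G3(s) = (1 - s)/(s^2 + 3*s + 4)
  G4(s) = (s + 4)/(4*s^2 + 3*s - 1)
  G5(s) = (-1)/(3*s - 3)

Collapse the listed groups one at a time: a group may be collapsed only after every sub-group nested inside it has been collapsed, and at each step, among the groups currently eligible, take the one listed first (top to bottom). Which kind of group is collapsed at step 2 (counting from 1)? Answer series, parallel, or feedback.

Reducing step by step:

1. multiply G2, G3, G4 (series)
2. feedback reduction of (G2*G3*G4), G5
3. series reduction of G1, [(G2*G3*G4)/(1+(G2*G3*G4)*G5)]
At step 2 the group reduced is feedback.

Answer: feedback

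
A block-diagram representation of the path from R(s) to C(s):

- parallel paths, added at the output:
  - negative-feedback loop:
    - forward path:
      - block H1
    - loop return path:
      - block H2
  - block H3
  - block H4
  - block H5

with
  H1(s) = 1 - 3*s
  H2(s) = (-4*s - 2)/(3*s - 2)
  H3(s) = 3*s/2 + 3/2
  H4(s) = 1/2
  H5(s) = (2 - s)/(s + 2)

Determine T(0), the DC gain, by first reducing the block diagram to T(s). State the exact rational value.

Step 1: close the feedback loop around H1, H2 -> (-9*s^2 + 9*s - 2)/(12*s^2 + 5*s - 4)
Step 2: combine [H1/(1+H1*H2)], H3, H4, H5 in parallel -> (36*s^4 + 93*s^3 + 154*s^2 + 60*s - 56)/(24*s^3 + 58*s^2 + 12*s - 16)
That last expression is T(s); at s = 0 only the constant terms survive, so T(0) = -56/(-16) = 7/2.

Hence the answer: 7/2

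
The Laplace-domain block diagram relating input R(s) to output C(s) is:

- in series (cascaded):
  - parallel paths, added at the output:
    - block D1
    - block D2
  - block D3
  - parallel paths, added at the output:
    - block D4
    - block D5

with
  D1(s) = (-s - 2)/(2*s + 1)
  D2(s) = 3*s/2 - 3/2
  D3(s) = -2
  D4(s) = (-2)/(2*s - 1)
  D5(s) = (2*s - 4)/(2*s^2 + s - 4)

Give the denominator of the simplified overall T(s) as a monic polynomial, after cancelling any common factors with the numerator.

First reduce the diagram to T(s).

1. reduce the parallel group D1, D2; result (6*s^2 - 5*s - 7)/(4*s + 2)
2. reduce the parallel group D4, D5; result (12 - 12*s)/(4*s^3 - 9*s + 4)
3. reduce the series chain (D1+D2), D3, (D4+D5); result (72*s^3 - 132*s^2 - 24*s + 84)/(8*s^4 + 4*s^3 - 18*s^2 - s + 4)
The result of step 3 is T(s) in lowest terms. Its denominator has leading coefficient 8; dividing the denominator through by 8 makes it monic.

Answer: s^4 + s^3/2 - 9*s^2/4 - s/8 + 1/2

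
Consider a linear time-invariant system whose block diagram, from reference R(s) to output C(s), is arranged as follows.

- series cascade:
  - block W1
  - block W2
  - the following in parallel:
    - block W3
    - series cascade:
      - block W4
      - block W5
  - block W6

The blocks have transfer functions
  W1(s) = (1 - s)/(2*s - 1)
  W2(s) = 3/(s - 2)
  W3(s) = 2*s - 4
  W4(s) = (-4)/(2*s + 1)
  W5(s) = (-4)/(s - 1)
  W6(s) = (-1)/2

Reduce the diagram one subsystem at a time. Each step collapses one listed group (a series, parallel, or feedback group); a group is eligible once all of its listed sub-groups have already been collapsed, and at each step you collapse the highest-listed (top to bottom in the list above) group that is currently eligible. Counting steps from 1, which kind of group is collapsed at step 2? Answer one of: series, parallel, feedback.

1. reduce the series chain W4, W5
2. add W3, (W4*W5) (parallel)
3. series reduction of W1, W2, (W3+(W4*W5)), W6
The group at step 2 is a parallel group.

Answer: parallel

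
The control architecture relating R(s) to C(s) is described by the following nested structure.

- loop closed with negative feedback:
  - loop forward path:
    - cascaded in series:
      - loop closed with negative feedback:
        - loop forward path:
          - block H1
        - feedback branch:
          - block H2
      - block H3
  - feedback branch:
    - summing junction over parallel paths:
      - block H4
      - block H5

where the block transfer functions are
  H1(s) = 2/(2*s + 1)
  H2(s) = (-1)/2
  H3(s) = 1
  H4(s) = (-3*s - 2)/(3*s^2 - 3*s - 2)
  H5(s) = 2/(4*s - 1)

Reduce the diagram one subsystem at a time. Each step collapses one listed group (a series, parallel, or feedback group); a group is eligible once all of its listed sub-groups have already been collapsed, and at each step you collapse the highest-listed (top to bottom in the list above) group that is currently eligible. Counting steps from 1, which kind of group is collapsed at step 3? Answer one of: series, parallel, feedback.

Answer: parallel

Working:
(1) close the feedback loop around H1, H2
(2) reduce the series chain [H1/(1+H1*H2)], H3
(3) reduce the parallel group H4, H5
(4) collapse the loop (([H1/(1+H1*H2)]*H3) forward, (H4+H5) return)
The group at step 3 is a parallel group.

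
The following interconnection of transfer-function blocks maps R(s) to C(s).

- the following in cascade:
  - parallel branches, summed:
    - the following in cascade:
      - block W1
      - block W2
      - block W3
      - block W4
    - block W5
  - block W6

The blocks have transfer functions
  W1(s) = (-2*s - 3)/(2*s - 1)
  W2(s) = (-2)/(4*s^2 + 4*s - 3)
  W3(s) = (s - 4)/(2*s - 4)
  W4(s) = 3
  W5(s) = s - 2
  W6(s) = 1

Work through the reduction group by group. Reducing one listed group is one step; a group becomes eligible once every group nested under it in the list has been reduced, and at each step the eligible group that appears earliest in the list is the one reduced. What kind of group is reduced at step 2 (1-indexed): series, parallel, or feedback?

Step 1. reduce the series chain W1, W2, W3, W4
Step 2. parallel reduction of (W1*W2*W3*W4), W5
Step 3. cascade ((W1*W2*W3*W4)+W5), W6
The group at step 2 is a parallel group.

Final answer: parallel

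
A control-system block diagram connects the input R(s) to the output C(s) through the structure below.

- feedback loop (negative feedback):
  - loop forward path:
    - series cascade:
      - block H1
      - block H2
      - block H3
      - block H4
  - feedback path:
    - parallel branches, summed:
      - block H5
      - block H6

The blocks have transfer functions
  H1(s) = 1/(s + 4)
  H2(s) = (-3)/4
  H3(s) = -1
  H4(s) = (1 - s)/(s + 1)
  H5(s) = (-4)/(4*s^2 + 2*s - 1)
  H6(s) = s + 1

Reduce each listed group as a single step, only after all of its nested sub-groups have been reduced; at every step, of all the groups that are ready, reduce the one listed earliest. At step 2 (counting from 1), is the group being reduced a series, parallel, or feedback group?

Step 1. multiply H1, H2, H3, H4 (series)
Step 2. add H5, H6 (parallel)
Step 3. reduce the feedback loop with forward (H1*H2*H3*H4) and return (H5+H6)
At step 2 the group reduced is parallel.

Hence the answer: parallel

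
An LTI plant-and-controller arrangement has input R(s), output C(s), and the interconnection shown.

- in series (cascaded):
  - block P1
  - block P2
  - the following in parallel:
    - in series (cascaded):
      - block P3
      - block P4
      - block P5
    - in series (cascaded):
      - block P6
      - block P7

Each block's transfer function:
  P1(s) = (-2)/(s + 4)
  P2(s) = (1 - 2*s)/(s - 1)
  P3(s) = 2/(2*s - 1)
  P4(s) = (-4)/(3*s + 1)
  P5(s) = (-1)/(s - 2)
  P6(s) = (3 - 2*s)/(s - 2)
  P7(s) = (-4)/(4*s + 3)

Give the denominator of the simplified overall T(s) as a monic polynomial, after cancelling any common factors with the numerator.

First reduce the diagram to T(s).

[1] reduce the series chain P3, P4, P5: 8/(6*s^3 - 13*s^2 + s + 2)
[2] series reduction of P6, P7: (8*s - 12)/(4*s^2 - 5*s - 6)
[3] combine (P3*P4*P5), (P6*P7) in parallel: (48*s^3 - 80*s^2 + 36*s + 36)/(24*s^4 - 34*s^3 - 35*s^2 + 11*s + 6)
[4] series reduction of P1, P2, ((P3*P4*P5)+(P6*P7)): (96*s^3 - 160*s^2 + 72*s + 72)/(12*s^5 + 25*s^4 - 104*s^3 - 31*s^2 + 74*s + 24)
Step 4 gives the fully reduced T(s), with no common factor left to cancel. The denominator's leading coefficient is 12, so divide each of its coefficients by 12 to get the monic form.

Answer: s^5 + 25*s^4/12 - 26*s^3/3 - 31*s^2/12 + 37*s/6 + 2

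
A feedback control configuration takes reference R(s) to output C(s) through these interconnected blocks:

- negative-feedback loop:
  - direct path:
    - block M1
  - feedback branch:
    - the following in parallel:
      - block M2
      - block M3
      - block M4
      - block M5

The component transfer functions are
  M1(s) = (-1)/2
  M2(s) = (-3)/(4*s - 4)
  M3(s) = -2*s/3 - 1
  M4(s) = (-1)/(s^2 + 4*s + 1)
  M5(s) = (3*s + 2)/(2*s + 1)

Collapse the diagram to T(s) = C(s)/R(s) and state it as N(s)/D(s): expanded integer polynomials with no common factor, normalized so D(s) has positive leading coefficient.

1. parallel reduction of M2, M3, M4, M5: (-16*s^5 - 44*s^4 + 54*s^3 - 65*s^2 - 82*s - 9)/(24*s^4 + 84*s^3 - 36*s^2 - 60*s - 12)
2. feedback reduction of M1, (M2+M3+M4+M5), giving the overall T(s)

Answer: (-24*s^4 - 84*s^3 + 36*s^2 + 60*s + 12)/(16*s^5 + 92*s^4 + 114*s^3 - 7*s^2 - 38*s - 15)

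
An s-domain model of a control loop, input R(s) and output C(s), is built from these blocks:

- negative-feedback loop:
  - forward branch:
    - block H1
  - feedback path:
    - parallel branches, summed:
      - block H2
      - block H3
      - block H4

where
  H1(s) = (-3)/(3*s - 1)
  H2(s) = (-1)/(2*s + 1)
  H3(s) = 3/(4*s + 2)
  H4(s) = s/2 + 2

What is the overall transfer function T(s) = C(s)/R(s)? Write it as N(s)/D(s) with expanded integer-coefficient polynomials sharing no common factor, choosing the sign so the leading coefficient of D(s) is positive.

1. add H2, H3, H4 (parallel), giving (2*s^2 + 9*s + 5)/(4*s + 2)
2. collapse the loop (H1 forward, (H2+H3+H4) return) - this is the overall T(s), already in the required normalized form

Hence the answer: (-12*s - 6)/(6*s^2 - 25*s - 17)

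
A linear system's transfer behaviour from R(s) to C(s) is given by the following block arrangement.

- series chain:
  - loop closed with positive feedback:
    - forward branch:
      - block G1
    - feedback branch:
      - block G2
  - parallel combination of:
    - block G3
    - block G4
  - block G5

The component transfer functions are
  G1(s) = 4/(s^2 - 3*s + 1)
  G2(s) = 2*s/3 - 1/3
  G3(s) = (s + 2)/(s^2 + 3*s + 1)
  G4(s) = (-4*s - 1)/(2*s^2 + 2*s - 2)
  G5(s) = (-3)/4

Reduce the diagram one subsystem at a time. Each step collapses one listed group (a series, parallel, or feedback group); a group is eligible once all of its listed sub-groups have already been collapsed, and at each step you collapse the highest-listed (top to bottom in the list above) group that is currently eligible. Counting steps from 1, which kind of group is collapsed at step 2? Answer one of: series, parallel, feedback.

Answer: parallel

Working:
(1) reduce the feedback loop with forward G1 and return G2
(2) sum the parallel branches G3, G4
(3) series reduction of [G1/(1-G1*G2)], (G3+G4), G5
At step 2 the group reduced is parallel.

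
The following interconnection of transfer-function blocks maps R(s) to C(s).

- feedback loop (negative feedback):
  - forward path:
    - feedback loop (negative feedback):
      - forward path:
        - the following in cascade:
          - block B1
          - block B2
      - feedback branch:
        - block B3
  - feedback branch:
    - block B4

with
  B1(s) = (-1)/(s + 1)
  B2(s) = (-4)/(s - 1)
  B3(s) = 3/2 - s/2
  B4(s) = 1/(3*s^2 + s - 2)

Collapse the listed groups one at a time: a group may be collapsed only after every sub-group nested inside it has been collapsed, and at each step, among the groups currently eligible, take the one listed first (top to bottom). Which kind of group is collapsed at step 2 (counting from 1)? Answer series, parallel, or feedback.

The answer is feedback.

Reasoning:
[1] series reduction of B1, B2
[2] close the feedback loop around (B1*B2), B3
[3] collapse the loop ([(B1*B2)/(1+(B1*B2)*B3)] forward, B4 return)
At step 2 the group reduced is feedback.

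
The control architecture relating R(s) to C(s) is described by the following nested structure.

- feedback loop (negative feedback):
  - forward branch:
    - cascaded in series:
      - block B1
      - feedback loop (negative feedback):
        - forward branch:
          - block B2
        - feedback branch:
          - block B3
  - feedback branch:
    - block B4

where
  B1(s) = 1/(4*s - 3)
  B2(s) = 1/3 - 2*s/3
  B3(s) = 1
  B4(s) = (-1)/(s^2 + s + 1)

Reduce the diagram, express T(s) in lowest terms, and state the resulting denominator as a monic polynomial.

First reduce the diagram to T(s).

1. close the feedback loop around B2, B3: (2*s - 1)/(2*s - 4)
2. multiply B1, [B2/(1+B2*B3)] (series): (2*s - 1)/(8*s^2 - 22*s + 12)
3. apply the feedback formula to (B1*[B2/(1+B2*B3)]), B4: (2*s^3 + s^2 + s - 1)/(8*s^4 - 14*s^3 - 2*s^2 - 12*s + 13)
The result of step 3 is T(s) in lowest terms. Its denominator has leading coefficient 8; dividing the denominator through by 8 makes it monic.

Answer: s^4 - 7*s^3/4 - s^2/4 - 3*s/2 + 13/8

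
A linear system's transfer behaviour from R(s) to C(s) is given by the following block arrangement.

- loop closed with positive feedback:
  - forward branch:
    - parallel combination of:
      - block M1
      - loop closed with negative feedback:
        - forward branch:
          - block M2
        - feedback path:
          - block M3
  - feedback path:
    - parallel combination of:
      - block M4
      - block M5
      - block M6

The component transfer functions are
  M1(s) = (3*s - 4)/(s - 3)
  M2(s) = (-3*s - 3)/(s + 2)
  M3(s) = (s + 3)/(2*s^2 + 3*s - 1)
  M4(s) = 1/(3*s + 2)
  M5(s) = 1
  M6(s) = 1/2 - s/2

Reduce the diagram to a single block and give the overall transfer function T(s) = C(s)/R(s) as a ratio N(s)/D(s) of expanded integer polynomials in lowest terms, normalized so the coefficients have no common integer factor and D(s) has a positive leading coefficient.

Reducing step by step:

1. apply the feedback formula to M2, M3; result (-6*s^3 - 15*s^2 - 6*s + 3)/(2*s^3 + 4*s^2 - 7*s - 11)
2. parallel reduction of M1, [M2/(1+M2*M3)]; result (7*s^3 + 2*s^2 + 16*s + 35)/(2*s^4 - 2*s^3 - 19*s^2 + 10*s + 33)
3. sum the parallel branches M4, M5, M6; result (-3*s^2 + 7*s + 8)/(6*s + 4)
4. feedback reduction of (M1+[M2/(1+M2*M3)]), (M4+M5+M6): this yields T(s), and no further normalization is needed

Answer: (42*s^4 + 40*s^3 + 104*s^2 + 274*s + 140)/(33*s^5 - 47*s^4 - 144*s^3 - 39*s^2 - 135*s - 148)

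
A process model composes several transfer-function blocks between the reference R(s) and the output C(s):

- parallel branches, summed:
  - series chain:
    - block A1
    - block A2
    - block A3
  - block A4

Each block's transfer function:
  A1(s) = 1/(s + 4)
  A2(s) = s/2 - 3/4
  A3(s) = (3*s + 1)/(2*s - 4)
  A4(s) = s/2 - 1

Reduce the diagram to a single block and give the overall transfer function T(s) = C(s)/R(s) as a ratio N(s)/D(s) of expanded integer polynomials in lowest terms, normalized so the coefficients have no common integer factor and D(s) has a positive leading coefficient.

The answer is (4*s^3 + 6*s^2 - 55*s + 61)/(8*s^2 + 16*s - 64).

Reasoning:
1. multiply A1, A2, A3 (series) -> (6*s^2 - 7*s - 3)/(8*s^2 + 16*s - 64)
2. reduce the parallel group (A1*A2*A3), A4, giving the overall T(s)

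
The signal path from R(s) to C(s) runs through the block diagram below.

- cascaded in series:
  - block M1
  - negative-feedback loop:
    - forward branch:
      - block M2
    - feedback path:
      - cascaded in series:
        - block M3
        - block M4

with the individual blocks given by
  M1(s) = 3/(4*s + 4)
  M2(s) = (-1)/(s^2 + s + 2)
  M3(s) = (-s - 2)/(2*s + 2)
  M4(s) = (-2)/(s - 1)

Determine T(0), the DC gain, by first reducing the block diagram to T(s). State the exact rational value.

The answer is -3/16.

Reasoning:
Step 1: cascade M3, M4: (s + 2)/(s^2 - 1)
Step 2: feedback reduction of M2, (M3*M4): (1 - s^2)/(s^4 + s^3 + s^2 - 2*s - 4)
Step 3: cascade M1, [M2/(1+M2*(M3*M4))]: (3 - 3*s)/(4*s^4 + 4*s^3 + 4*s^2 - 8*s - 16)
Evaluating the step-3 result (the overall T(s)) at s = 0 gives T(0) = 3/(-16) = -3/16.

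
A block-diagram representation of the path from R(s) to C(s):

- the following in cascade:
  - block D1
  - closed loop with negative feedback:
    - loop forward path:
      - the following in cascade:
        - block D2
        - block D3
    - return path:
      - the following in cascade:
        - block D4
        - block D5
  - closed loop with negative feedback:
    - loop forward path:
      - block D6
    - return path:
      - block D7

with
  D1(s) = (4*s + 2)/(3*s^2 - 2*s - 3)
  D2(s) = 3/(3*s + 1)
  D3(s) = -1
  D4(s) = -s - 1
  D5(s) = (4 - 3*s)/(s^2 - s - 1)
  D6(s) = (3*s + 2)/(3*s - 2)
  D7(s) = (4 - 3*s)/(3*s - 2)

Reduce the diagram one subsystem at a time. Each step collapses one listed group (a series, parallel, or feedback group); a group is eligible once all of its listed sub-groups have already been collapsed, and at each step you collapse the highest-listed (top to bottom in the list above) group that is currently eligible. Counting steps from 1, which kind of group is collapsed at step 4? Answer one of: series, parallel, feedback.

Answer: feedback

Working:
(1) cascade D2, D3
(2) series reduction of D4, D5
(3) apply the feedback formula to (D2*D3), (D4*D5)
(4) collapse the loop (D6 forward, D7 return)
(5) series reduction of D1, [(D2*D3)/(1+(D2*D3)*(D4*D5))], [D6/(1+D6*D7)]
Step 4: feedback.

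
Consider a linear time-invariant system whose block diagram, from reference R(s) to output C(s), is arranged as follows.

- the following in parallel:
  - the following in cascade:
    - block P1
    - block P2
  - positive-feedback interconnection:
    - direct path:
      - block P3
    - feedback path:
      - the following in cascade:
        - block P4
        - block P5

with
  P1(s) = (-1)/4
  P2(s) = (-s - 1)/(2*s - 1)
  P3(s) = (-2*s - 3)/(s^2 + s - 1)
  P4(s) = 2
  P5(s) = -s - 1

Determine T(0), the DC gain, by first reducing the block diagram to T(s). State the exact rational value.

The answer is 5/28.

Reasoning:
[1] cascade P1, P2; result (s + 1)/(8*s - 4)
[2] multiply P4, P5 (series); result -2*s - 2
[3] reduce the feedback loop with forward P3 and return (P4*P5); result (2*s + 3)/(3*s^2 + 9*s + 7)
[4] combine (P1*P2), [P3/(1-P3*(P4*P5))] in parallel; result (3*s^3 + 28*s^2 + 32*s - 5)/(24*s^3 + 60*s^2 + 20*s - 28)
That last expression is T(s); at s = 0 only the constant terms survive, so T(0) = -5/(-28) = 5/28.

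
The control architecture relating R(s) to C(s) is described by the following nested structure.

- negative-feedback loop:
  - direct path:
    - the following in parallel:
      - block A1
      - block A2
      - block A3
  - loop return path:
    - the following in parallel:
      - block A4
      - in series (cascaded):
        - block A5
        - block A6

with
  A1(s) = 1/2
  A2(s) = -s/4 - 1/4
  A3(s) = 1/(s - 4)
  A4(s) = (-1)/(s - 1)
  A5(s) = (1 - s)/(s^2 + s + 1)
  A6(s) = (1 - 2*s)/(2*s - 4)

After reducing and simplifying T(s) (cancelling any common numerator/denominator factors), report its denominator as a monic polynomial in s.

1. parallel reduction of A1, A2, A3: (-s^2 + 5*s)/(4*s - 16)
2. multiply A5, A6 (series): (2*s^2 - 3*s + 1)/(2*s^3 - 2*s^2 - 2*s - 4)
3. add A4, (A5*A6) (parallel): (-3*s^2 + 6*s + 3)/(2*s^4 - 4*s^3 - 2*s + 4)
4. collapse the loop ((A1+A2+A3) forward, (A4+(A5*A6)) return): (-2*s^6 + 14*s^5 - 20*s^4 + 2*s^3 - 14*s^2 + 20*s)/(8*s^5 - 45*s^4 + 43*s^3 + 19*s^2 + 63*s - 64)
T(s) is the step-4 result (common factors already cancelled). Leading coefficient of the denominator: 8. Divide through by 8 for the monic polynomial.

Hence the answer: s^5 - 45*s^4/8 + 43*s^3/8 + 19*s^2/8 + 63*s/8 - 8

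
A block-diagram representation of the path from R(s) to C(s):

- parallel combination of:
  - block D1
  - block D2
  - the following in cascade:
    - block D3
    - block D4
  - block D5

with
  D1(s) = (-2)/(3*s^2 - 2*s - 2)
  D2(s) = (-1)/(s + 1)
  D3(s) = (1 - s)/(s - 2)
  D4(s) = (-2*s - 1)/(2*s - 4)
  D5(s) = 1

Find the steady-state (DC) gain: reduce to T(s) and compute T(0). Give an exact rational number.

First reduce the diagram to T(s).

Step 1: cascade D3, D4 gives (2*s^2 - s - 1)/(2*s^2 - 8*s + 8)
Step 2: parallel reduction of D1, D2, (D3*D4), D5 gives (12*s^5 - 29*s^4 + 20*s^3 + 11*s^2 - 10*s - 14)/(6*s^5 - 22*s^4 + 8*s^3 + 36*s^2 - 16*s - 16)
The step-2 result is T(s). Setting s = 0: T(0) = -14/(-16) = 7/8.

Answer: 7/8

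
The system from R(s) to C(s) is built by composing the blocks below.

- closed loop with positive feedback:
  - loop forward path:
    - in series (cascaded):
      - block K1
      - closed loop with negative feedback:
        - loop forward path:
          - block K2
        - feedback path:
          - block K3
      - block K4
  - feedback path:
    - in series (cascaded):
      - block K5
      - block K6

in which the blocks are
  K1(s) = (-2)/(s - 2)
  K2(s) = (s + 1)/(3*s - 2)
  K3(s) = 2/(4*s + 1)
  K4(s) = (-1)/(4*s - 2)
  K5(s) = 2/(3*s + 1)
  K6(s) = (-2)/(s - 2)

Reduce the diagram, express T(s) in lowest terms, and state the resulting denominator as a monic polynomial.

First reduce the diagram to T(s).

Step 1: close the feedback loop around K2, K3; result (4*s^2 + 5*s + 1)/(12*s^2 - 3*s)
Step 2: combine K1, [K2/(1+K2*K3)], K4 in series; result (4*s^2 + 5*s + 1)/(24*s^4 - 66*s^3 + 39*s^2 - 6*s)
Step 3: multiply K5, K6 (series); result (-4)/(3*s^2 - 5*s - 2)
Step 4: reduce the feedback loop with forward (K1*[K2/(1+K2*K3)]*K4) and return (K5*K6); result (12*s^4 - 5*s^3 - 30*s^2 - 15*s - 2)/(72*s^6 - 318*s^5 + 399*s^4 - 81*s^3 - 32*s^2 + 32*s + 4)
The result of step 4 is T(s) in lowest terms. Its denominator has leading coefficient 72; dividing the denominator through by 72 makes it monic.

Answer: s^6 - 53*s^5/12 + 133*s^4/24 - 9*s^3/8 - 4*s^2/9 + 4*s/9 + 1/18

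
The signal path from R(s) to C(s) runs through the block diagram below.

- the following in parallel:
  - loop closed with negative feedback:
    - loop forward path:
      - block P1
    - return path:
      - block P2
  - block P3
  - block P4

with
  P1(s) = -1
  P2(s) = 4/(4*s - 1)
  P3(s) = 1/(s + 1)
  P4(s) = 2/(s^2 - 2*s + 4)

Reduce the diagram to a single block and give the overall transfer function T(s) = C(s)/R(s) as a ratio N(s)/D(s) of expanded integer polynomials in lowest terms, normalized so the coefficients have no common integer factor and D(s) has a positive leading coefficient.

1. apply the feedback formula to P1, P2: (1 - 4*s)/(4*s - 5)
2. reduce the parallel group [P1/(1+P1*P2)], P3, P4, which is the overall transfer function T(s) = C(s)/R(s) in lowest terms

Answer: (-4*s^4 + 9*s^3 - 14*s^2 + 10*s - 26)/(4*s^4 - 9*s^3 + 13*s^2 + 6*s - 20)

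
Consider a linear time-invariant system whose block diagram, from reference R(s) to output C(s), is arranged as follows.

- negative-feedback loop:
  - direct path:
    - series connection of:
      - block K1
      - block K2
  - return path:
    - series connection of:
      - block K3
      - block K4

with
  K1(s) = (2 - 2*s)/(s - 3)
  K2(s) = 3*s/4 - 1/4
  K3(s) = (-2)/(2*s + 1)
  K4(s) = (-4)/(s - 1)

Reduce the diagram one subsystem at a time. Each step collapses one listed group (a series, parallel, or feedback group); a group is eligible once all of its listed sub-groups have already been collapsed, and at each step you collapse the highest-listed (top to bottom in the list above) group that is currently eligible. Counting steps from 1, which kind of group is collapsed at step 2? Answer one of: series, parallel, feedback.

(1) multiply K1, K2 (series)
(2) cascade K3, K4
(3) collapse the loop ((K1*K2) forward, (K3*K4) return)
At step 2 the group reduced is series.

Final answer: series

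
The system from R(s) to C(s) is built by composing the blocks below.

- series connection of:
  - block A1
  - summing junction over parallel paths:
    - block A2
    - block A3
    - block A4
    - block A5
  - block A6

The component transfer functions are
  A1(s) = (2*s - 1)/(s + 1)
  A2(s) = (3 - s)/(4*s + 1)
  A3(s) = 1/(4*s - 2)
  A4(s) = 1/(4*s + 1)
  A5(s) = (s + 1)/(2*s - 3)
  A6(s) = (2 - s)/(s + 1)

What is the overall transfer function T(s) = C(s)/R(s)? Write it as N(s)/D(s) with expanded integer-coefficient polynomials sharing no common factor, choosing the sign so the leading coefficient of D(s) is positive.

Answer: (-8*s^4 - 52*s^3 + 222*s^2 - 191*s + 38)/(16*s^4 + 12*s^3 - 30*s^2 - 32*s - 6)

Working:
1. add A2, A3, A4, A5 (parallel) = (8*s^3 + 68*s^2 - 86*s + 19)/(32*s^3 - 56*s^2 + 8*s + 6)
2. combine A1, (A2+A3+A4+A5), A6 in series: this yields T(s), and no further normalization is needed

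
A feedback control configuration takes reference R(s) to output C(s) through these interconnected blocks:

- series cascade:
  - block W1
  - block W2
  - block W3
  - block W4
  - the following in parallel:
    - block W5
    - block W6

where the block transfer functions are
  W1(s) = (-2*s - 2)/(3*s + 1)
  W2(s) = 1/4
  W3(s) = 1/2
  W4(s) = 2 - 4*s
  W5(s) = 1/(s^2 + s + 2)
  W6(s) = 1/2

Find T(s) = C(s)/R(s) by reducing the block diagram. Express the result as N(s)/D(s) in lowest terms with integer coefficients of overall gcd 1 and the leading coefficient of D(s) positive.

Answer: (2*s^4 + 3*s^3 + 8*s^2 + 3*s - 4)/(12*s^3 + 16*s^2 + 28*s + 8)

Working:
1. parallel reduction of W5, W6; result (s^2 + s + 4)/(2*s^2 + 2*s + 4)
2. reduce the series chain W1, W2, W3, W4, (W5+W6), which is the overall transfer function T(s) = C(s)/R(s) in lowest terms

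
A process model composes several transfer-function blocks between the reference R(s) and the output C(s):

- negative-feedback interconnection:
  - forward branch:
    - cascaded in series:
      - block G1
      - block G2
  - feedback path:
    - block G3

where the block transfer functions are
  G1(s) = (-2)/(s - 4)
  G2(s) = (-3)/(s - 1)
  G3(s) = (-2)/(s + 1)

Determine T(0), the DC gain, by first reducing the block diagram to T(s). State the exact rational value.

Step 1 - series reduction of G1, G2 gives 6/(s^2 - 5*s + 4)
Step 2 - collapse the loop ((G1*G2) forward, G3 return) gives (6*s + 6)/(s^3 - 4*s^2 - s - 8)
Evaluating the step-2 result (the overall T(s)) at s = 0 gives T(0) = 6/(-8) = -3/4.

Therefore the answer is -3/4.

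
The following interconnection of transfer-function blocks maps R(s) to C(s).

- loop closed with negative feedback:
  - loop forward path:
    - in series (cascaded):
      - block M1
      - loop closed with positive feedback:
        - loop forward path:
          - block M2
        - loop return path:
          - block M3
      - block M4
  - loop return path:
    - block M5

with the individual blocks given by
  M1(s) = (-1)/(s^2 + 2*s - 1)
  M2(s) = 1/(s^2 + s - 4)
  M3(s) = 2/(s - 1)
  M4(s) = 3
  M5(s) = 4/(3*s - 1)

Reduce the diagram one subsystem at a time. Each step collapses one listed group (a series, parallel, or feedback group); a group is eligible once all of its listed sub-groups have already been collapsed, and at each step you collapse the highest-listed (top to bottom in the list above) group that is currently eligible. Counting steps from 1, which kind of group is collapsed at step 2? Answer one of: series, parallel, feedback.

Answer: series

Working:
Step 1: collapse the loop (M2 forward, M3 return)
Step 2: series reduction of M1, [M2/(1-M2*M3)], M4
Step 3: apply the feedback formula to (M1*[M2/(1-M2*M3)]*M4), M5
The group at step 2 is a series group.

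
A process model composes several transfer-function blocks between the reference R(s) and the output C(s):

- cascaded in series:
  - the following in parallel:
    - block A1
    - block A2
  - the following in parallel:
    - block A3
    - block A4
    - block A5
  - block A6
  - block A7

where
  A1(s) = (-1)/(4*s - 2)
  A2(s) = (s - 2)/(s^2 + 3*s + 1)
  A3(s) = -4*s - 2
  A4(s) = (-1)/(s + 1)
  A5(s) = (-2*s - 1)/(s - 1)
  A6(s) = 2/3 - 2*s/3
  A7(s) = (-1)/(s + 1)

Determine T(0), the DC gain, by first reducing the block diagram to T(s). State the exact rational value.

Reducing step by step:

[1] parallel reduction of A1, A2 gives (3*s^2 - 13*s + 3)/(4*s^3 + 10*s^2 - 2*s - 2)
[2] add A3, A4, A5 (parallel) gives (-4*s^3 - 4*s^2 + 2)/(s^2 - 1)
[3] multiply (A1+A2), (A3+A4+A5), A6, A7 (series) gives (-12*s^5 + 40*s^4 + 40*s^3 - 6*s^2 - 26*s + 6)/(6*s^5 + 27*s^4 + 33*s^3 + 6*s^2 - 9*s - 3)
Evaluating the step-3 result (the overall T(s)) at s = 0 gives T(0) = 6/(-3) = -2.

Answer: -2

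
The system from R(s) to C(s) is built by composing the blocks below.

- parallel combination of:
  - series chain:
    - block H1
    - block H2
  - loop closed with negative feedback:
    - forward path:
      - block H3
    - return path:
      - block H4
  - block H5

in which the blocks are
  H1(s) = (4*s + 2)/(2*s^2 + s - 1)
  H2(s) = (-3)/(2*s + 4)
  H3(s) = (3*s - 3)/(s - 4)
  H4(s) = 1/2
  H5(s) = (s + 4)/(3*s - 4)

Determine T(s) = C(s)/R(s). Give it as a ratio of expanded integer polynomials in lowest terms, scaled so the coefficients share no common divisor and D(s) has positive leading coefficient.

Step 1: multiply H1, H2 (series); result (-6*s - 3)/(2*s^3 + 5*s^2 + s - 2)
Step 2: collapse the loop (H3 forward, H4 return); result (6*s - 6)/(5*s - 11)
Step 3: sum the parallel branches (H1*H2), [H3/(1+H3*H4)], H5; the result is T(s) itself (integer coefficients, no common factor, positive leading denominator coefficient)

Therefore the answer is (46*s^5 + 49*s^4 - 272*s^3 + 94*s^2 - 59*s - 92)/(30*s^5 - 31*s^4 - 162*s^3 + 137*s^2 + 150*s - 88).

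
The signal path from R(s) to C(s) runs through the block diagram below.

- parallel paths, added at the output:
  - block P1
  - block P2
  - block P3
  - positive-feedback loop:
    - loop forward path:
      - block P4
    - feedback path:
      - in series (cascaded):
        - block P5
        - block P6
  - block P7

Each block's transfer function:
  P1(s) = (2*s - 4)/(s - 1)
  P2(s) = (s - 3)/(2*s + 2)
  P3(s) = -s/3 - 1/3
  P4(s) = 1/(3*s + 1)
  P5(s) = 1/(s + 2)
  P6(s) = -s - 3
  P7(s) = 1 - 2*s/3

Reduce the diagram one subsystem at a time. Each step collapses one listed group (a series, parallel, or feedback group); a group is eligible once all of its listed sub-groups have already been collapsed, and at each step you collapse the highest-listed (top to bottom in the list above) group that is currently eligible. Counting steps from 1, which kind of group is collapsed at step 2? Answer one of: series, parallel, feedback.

(1) cascade P5, P6
(2) collapse the loop (P4 forward, (P5*P6) return)
(3) add P1, P2, P3, [P4/(1-P4*(P5*P6))], P7 (parallel)
Step 2: feedback.

Therefore the answer is feedback.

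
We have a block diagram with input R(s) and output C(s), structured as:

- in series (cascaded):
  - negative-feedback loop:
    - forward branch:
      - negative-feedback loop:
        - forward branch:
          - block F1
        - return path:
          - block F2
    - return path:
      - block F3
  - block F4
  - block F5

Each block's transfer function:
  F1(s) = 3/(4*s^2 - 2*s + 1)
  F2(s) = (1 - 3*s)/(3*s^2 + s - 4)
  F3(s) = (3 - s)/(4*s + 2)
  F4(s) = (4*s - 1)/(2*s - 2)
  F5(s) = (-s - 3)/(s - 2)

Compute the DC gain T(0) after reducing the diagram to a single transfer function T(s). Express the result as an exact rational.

(1) feedback reduction of F1, F2 -> (9*s^2 + 3*s - 12)/(12*s^4 - 2*s^3 - 15*s^2 - 1)
(2) close the feedback loop around [F1/(1+F1*F2)], F3 -> (36*s^3 + 30*s^2 - 42*s - 24)/(48*s^5 + 16*s^4 - 73*s^3 - 6*s^2 + 17*s - 38)
(3) cascade [[F1/(1+F1*F2)]/(1+[F1/(1+F1*F2)]*F3)], F4, F5 -> (-72*s^4 - 330*s^3 - 357*s^2 - 33*s + 36)/(48*s^6 - 80*s^5 - 105*s^4 + 140*s^3 + 29*s^2 - 72*s + 76)
Evaluating the step-3 result (the overall T(s)) at s = 0 gives T(0) = 36/76 = 9/19.

Answer: 9/19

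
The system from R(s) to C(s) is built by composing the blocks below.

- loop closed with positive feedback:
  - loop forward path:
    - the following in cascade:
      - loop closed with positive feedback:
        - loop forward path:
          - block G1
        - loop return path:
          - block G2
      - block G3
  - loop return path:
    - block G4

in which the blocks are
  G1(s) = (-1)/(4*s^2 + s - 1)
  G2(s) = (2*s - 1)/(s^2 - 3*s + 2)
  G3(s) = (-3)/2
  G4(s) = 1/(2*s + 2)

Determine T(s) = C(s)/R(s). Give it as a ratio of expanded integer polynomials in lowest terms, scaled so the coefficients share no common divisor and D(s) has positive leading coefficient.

Step 1 - feedback reduction of G1, G2: (-s^2 + 3*s - 2)/(4*s^4 - 11*s^3 + 4*s^2 + 7*s - 3)
Step 2 - combine [G1/(1-G1*G2)], G3 in series: (3*s^2 - 9*s + 6)/(8*s^4 - 22*s^3 + 8*s^2 + 14*s - 6)
Step 3 - apply the feedback formula to ([G1/(1-G1*G2)]*G3), G4 - this is the overall T(s), already in the required normalized form

Therefore the answer is (6*s^3 - 12*s^2 - 6*s + 12)/(16*s^5 - 28*s^4 - 28*s^3 + 41*s^2 + 25*s - 18).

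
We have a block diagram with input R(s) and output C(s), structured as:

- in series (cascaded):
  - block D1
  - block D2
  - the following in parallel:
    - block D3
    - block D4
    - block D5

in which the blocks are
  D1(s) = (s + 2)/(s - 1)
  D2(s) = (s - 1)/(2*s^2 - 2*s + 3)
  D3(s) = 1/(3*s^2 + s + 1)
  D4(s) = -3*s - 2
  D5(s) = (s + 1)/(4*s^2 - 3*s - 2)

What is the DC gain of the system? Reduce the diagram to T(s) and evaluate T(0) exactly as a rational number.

Answer: -1

Working:
[1] reduce the parallel group D3, D4, D5; result (-36*s^5 - 9*s^4 + 28*s^3 + 33*s^2 + 15*s + 3)/(12*s^4 - 5*s^3 - 5*s^2 - 5*s - 2)
[2] series reduction of D1, D2, (D3+D4+D5); result (-36*s^6 - 81*s^5 + 10*s^4 + 89*s^3 + 81*s^2 + 33*s + 6)/(24*s^6 - 34*s^5 + 36*s^4 - 15*s^3 - 9*s^2 - 11*s - 6)
Evaluating the step-2 result (the overall T(s)) at s = 0 gives T(0) = 6/(-6) = -1.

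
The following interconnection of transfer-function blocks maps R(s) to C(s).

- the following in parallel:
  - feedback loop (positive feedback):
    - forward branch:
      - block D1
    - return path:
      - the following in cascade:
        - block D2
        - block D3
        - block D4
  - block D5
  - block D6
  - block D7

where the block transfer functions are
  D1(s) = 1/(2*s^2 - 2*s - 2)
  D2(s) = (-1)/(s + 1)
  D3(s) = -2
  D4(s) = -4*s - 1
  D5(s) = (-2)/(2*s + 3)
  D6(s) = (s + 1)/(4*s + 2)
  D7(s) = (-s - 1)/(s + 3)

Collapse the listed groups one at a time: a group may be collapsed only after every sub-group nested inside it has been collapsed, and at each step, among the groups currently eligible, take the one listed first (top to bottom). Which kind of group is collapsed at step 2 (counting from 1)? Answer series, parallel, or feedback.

Step 1 - multiply D2, D3, D4 (series)
Step 2 - apply the feedback formula to D1, (D2*D3*D4)
Step 3 - add [D1/(1-D1*(D2*D3*D4))], D5, D6, D7 (parallel)
Step 2: feedback.

Hence the answer: feedback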